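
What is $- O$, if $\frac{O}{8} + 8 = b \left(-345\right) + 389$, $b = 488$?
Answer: $1343832$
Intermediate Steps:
$O = -1343832$ ($O = -64 + 8 \left(488 \left(-345\right) + 389\right) = -64 + 8 \left(-168360 + 389\right) = -64 + 8 \left(-167971\right) = -64 - 1343768 = -1343832$)
$- O = \left(-1\right) \left(-1343832\right) = 1343832$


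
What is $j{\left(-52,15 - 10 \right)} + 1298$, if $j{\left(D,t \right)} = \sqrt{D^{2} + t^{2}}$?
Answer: $1298 + \sqrt{2729} \approx 1350.2$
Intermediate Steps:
$j{\left(-52,15 - 10 \right)} + 1298 = \sqrt{\left(-52\right)^{2} + \left(15 - 10\right)^{2}} + 1298 = \sqrt{2704 + \left(15 - 10\right)^{2}} + 1298 = \sqrt{2704 + 5^{2}} + 1298 = \sqrt{2704 + 25} + 1298 = \sqrt{2729} + 1298 = 1298 + \sqrt{2729}$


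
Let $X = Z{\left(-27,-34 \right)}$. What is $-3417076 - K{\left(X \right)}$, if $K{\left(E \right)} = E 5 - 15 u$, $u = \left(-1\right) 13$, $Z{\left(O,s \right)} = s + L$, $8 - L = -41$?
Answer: $-3417346$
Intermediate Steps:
$L = 49$ ($L = 8 - -41 = 8 + 41 = 49$)
$Z{\left(O,s \right)} = 49 + s$ ($Z{\left(O,s \right)} = s + 49 = 49 + s$)
$X = 15$ ($X = 49 - 34 = 15$)
$u = -13$
$K{\left(E \right)} = 195 + 5 E$ ($K{\left(E \right)} = E 5 - -195 = 5 E + 195 = 195 + 5 E$)
$-3417076 - K{\left(X \right)} = -3417076 - \left(195 + 5 \cdot 15\right) = -3417076 - \left(195 + 75\right) = -3417076 - 270 = -3417346$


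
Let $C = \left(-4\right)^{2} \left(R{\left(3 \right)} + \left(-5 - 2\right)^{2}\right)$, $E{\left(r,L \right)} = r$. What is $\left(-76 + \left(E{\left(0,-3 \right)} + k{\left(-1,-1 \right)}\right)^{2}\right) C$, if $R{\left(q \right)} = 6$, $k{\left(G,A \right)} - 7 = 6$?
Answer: $81840$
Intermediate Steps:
$k{\left(G,A \right)} = 13$ ($k{\left(G,A \right)} = 7 + 6 = 13$)
$C = 880$ ($C = \left(-4\right)^{2} \left(6 + \left(-5 - 2\right)^{2}\right) = 16 \left(6 + \left(-7\right)^{2}\right) = 16 \left(6 + 49\right) = 16 \cdot 55 = 880$)
$\left(-76 + \left(E{\left(0,-3 \right)} + k{\left(-1,-1 \right)}\right)^{2}\right) C = \left(-76 + \left(0 + 13\right)^{2}\right) 880 = \left(-76 + 13^{2}\right) 880 = \left(-76 + 169\right) 880 = 93 \cdot 880 = 81840$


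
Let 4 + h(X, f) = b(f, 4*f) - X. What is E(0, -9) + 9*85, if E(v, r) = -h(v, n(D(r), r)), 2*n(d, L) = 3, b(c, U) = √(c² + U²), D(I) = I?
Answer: 769 - 3*√17/2 ≈ 762.82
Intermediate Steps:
b(c, U) = √(U² + c²)
n(d, L) = 3/2 (n(d, L) = (½)*3 = 3/2)
h(X, f) = -4 - X + √17*√(f²) (h(X, f) = -4 + (√((4*f)² + f²) - X) = -4 + (√(16*f² + f²) - X) = -4 + (√(17*f²) - X) = -4 + (√17*√(f²) - X) = -4 + (-X + √17*√(f²)) = -4 - X + √17*√(f²))
E(v, r) = 4 + v - 3*√17/2 (E(v, r) = -(-4 - v + √17*√((3/2)²)) = -(-4 - v + √17*√(9/4)) = -(-4 - v + √17*(3/2)) = -(-4 - v + 3*√17/2) = 4 + v - 3*√17/2)
E(0, -9) + 9*85 = (4 + 0 - 3*√17/2) + 9*85 = (4 - 3*√17/2) + 765 = 769 - 3*√17/2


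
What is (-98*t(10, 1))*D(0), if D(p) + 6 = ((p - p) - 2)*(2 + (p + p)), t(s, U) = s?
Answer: 9800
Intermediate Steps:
D(p) = -10 - 4*p (D(p) = -6 + ((p - p) - 2)*(2 + (p + p)) = -6 + (0 - 2)*(2 + 2*p) = -6 - 2*(2 + 2*p) = -6 + (-4 - 4*p) = -10 - 4*p)
(-98*t(10, 1))*D(0) = (-98*10)*(-10 - 4*0) = -980*(-10 + 0) = -980*(-10) = 9800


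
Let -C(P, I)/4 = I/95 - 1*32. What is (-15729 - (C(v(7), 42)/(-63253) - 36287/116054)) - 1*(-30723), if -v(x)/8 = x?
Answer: 10456623424635273/697372547890 ≈ 14994.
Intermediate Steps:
v(x) = -8*x
C(P, I) = 128 - 4*I/95 (C(P, I) = -4*(I/95 - 1*32) = -4*(I*(1/95) - 32) = -4*(I/95 - 32) = -4*(-32 + I/95) = 128 - 4*I/95)
(-15729 - (C(v(7), 42)/(-63253) - 36287/116054)) - 1*(-30723) = (-15729 - ((128 - 4/95*42)/(-63253) - 36287/116054)) - 1*(-30723) = (-15729 - ((128 - 168/95)*(-1/63253) - 36287*1/116054)) + 30723 = (-15729 - ((11992/95)*(-1/63253) - 36287/116054)) + 30723 = (-15729 - (-11992/6009035 - 36287/116054)) + 30723 = (-15729 - 1*(-219441572613/697372547890)) + 30723 = (-15729 + 219441572613/697372547890) + 30723 = -10968753364189197/697372547890 + 30723 = 10456623424635273/697372547890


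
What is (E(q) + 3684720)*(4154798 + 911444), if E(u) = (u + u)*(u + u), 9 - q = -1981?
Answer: 98918982999040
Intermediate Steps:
q = 1990 (q = 9 - 1*(-1981) = 9 + 1981 = 1990)
E(u) = 4*u² (E(u) = (2*u)*(2*u) = 4*u²)
(E(q) + 3684720)*(4154798 + 911444) = (4*1990² + 3684720)*(4154798 + 911444) = (4*3960100 + 3684720)*5066242 = (15840400 + 3684720)*5066242 = 19525120*5066242 = 98918982999040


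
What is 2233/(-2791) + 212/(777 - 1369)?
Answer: -478407/413068 ≈ -1.1582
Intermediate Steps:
2233/(-2791) + 212/(777 - 1369) = 2233*(-1/2791) + 212/(-592) = -2233/2791 + 212*(-1/592) = -2233/2791 - 53/148 = -478407/413068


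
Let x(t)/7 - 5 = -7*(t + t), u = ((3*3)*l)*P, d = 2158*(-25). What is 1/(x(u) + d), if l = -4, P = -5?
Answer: -1/71555 ≈ -1.3975e-5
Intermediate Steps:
d = -53950
u = 180 (u = ((3*3)*(-4))*(-5) = (9*(-4))*(-5) = -36*(-5) = 180)
x(t) = 35 - 98*t (x(t) = 35 + 7*(-7*(t + t)) = 35 + 7*(-14*t) = 35 - 98*t)
1/(x(u) + d) = 1/((35 - 98*180) - 53950) = 1/((35 - 17640) - 53950) = 1/(-17605 - 53950) = 1/(-71555) = -1/71555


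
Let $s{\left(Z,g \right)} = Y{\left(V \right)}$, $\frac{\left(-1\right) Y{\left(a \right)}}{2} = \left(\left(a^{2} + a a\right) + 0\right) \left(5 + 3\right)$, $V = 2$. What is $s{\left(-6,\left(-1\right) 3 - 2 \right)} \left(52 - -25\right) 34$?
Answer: $-335104$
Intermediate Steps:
$Y{\left(a \right)} = - 32 a^{2}$ ($Y{\left(a \right)} = - 2 \left(\left(a^{2} + a a\right) + 0\right) \left(5 + 3\right) = - 2 \left(\left(a^{2} + a^{2}\right) + 0\right) 8 = - 2 \left(2 a^{2} + 0\right) 8 = - 2 \cdot 2 a^{2} \cdot 8 = - 2 \cdot 16 a^{2} = - 32 a^{2}$)
$s{\left(Z,g \right)} = -128$ ($s{\left(Z,g \right)} = - 32 \cdot 2^{2} = \left(-32\right) 4 = -128$)
$s{\left(-6,\left(-1\right) 3 - 2 \right)} \left(52 - -25\right) 34 = - 128 \left(52 - -25\right) 34 = - 128 \left(52 + 25\right) 34 = \left(-128\right) 77 \cdot 34 = \left(-9856\right) 34 = -335104$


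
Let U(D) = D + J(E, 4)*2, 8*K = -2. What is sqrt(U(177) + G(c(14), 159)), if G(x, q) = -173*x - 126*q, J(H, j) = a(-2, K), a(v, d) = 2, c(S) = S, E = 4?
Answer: 45*I*sqrt(11) ≈ 149.25*I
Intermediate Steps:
K = -1/4 (K = (1/8)*(-2) = -1/4 ≈ -0.25000)
J(H, j) = 2
U(D) = 4 + D (U(D) = D + 2*2 = D + 4 = 4 + D)
sqrt(U(177) + G(c(14), 159)) = sqrt((4 + 177) + (-173*14 - 126*159)) = sqrt(181 + (-2422 - 20034)) = sqrt(181 - 22456) = sqrt(-22275) = 45*I*sqrt(11)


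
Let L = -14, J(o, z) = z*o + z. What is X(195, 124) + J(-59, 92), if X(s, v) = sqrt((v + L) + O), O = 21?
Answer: -5336 + sqrt(131) ≈ -5324.6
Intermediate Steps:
J(o, z) = z + o*z (J(o, z) = o*z + z = z + o*z)
X(s, v) = sqrt(7 + v) (X(s, v) = sqrt((v - 14) + 21) = sqrt((-14 + v) + 21) = sqrt(7 + v))
X(195, 124) + J(-59, 92) = sqrt(7 + 124) + 92*(1 - 59) = sqrt(131) + 92*(-58) = sqrt(131) - 5336 = -5336 + sqrt(131)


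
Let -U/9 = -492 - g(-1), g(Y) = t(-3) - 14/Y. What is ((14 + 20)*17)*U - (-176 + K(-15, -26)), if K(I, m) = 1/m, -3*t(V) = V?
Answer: 68577341/26 ≈ 2.6376e+6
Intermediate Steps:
t(V) = -V/3
g(Y) = 1 - 14/Y (g(Y) = -⅓*(-3) - 14/Y = 1 - 14/Y)
U = 4563 (U = -9*(-492 - (-14 - 1)/(-1)) = -9*(-492 - (-1)*(-15)) = -9*(-492 - 1*15) = -9*(-492 - 15) = -9*(-507) = 4563)
((14 + 20)*17)*U - (-176 + K(-15, -26)) = ((14 + 20)*17)*4563 - (-176 + 1/(-26)) = (34*17)*4563 - (-176 - 1/26) = 578*4563 - 1*(-4577/26) = 2637414 + 4577/26 = 68577341/26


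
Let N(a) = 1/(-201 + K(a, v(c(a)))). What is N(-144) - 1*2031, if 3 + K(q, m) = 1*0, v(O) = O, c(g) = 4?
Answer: -414325/204 ≈ -2031.0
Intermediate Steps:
K(q, m) = -3 (K(q, m) = -3 + 1*0 = -3 + 0 = -3)
N(a) = -1/204 (N(a) = 1/(-201 - 3) = 1/(-204) = -1/204)
N(-144) - 1*2031 = -1/204 - 1*2031 = -1/204 - 2031 = -414325/204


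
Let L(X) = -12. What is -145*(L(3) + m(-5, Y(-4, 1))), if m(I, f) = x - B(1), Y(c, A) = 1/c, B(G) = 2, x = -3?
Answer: 2465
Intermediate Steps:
m(I, f) = -5 (m(I, f) = -3 - 1*2 = -3 - 2 = -5)
-145*(L(3) + m(-5, Y(-4, 1))) = -145*(-12 - 5) = -145*(-17) = 2465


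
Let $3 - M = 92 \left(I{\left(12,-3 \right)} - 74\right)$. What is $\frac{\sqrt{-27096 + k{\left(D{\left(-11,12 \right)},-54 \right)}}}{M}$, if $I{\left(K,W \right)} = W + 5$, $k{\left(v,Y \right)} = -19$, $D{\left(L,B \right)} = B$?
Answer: $\frac{i \sqrt{27115}}{6627} \approx 0.024848 i$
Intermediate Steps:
$I{\left(K,W \right)} = 5 + W$
$M = 6627$ ($M = 3 - 92 \left(\left(5 - 3\right) - 74\right) = 3 - 92 \left(2 - 74\right) = 3 - 92 \left(-72\right) = 3 - -6624 = 3 + 6624 = 6627$)
$\frac{\sqrt{-27096 + k{\left(D{\left(-11,12 \right)},-54 \right)}}}{M} = \frac{\sqrt{-27096 - 19}}{6627} = \sqrt{-27115} \cdot \frac{1}{6627} = i \sqrt{27115} \cdot \frac{1}{6627} = \frac{i \sqrt{27115}}{6627}$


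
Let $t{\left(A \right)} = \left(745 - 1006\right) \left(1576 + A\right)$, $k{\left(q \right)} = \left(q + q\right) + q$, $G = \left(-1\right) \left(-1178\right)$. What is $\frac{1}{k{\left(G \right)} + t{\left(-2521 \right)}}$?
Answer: $\frac{1}{250179} \approx 3.9971 \cdot 10^{-6}$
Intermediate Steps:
$G = 1178$
$k{\left(q \right)} = 3 q$ ($k{\left(q \right)} = 2 q + q = 3 q$)
$t{\left(A \right)} = -411336 - 261 A$ ($t{\left(A \right)} = - 261 \left(1576 + A\right) = -411336 - 261 A$)
$\frac{1}{k{\left(G \right)} + t{\left(-2521 \right)}} = \frac{1}{3 \cdot 1178 - -246645} = \frac{1}{3534 + \left(-411336 + 657981\right)} = \frac{1}{3534 + 246645} = \frac{1}{250179}$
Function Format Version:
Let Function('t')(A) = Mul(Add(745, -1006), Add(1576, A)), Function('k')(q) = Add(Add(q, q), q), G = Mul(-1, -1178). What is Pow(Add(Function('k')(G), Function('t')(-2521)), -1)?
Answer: Rational(1, 250179) ≈ 3.9971e-6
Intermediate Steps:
G = 1178
Function('k')(q) = Mul(3, q) (Function('k')(q) = Add(Mul(2, q), q) = Mul(3, q))
Function('t')(A) = Add(-411336, Mul(-261, A)) (Function('t')(A) = Mul(-261, Add(1576, A)) = Add(-411336, Mul(-261, A)))
Pow(Add(Function('k')(G), Function('t')(-2521)), -1) = Pow(Add(Mul(3, 1178), Add(-411336, Mul(-261, -2521))), -1) = Pow(Add(3534, Add(-411336, 657981)), -1) = Pow(Add(3534, 246645), -1) = Pow(250179, -1) = Rational(1, 250179)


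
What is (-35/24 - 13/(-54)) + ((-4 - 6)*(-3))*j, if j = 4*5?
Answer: 129337/216 ≈ 598.78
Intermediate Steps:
j = 20
(-35/24 - 13/(-54)) + ((-4 - 6)*(-3))*j = (-35/24 - 13/(-54)) + ((-4 - 6)*(-3))*20 = (-35*1/24 - 13*(-1/54)) - 10*(-3)*20 = (-35/24 + 13/54) + 30*20 = -263/216 + 600 = 129337/216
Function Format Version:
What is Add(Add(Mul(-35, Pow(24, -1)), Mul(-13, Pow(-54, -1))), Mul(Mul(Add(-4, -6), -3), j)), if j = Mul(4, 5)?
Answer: Rational(129337, 216) ≈ 598.78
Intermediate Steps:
j = 20
Add(Add(Mul(-35, Pow(24, -1)), Mul(-13, Pow(-54, -1))), Mul(Mul(Add(-4, -6), -3), j)) = Add(Add(Mul(-35, Pow(24, -1)), Mul(-13, Pow(-54, -1))), Mul(Mul(Add(-4, -6), -3), 20)) = Add(Add(Mul(-35, Rational(1, 24)), Mul(-13, Rational(-1, 54))), Mul(Mul(-10, -3), 20)) = Add(Add(Rational(-35, 24), Rational(13, 54)), Mul(30, 20)) = Add(Rational(-263, 216), 600) = Rational(129337, 216)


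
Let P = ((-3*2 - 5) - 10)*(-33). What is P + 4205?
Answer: 4898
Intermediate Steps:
P = 693 (P = ((-6 - 5) - 10)*(-33) = (-11 - 10)*(-33) = -21*(-33) = 693)
P + 4205 = 693 + 4205 = 4898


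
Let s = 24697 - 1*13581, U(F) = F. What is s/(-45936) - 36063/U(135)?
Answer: -15352691/57420 ≈ -267.38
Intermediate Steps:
s = 11116 (s = 24697 - 13581 = 11116)
s/(-45936) - 36063/U(135) = 11116/(-45936) - 36063/135 = 11116*(-1/45936) - 36063*1/135 = -2779/11484 - 4007/15 = -15352691/57420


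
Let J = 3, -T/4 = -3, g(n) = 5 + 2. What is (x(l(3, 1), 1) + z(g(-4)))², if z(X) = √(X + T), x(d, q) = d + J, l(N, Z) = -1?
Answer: (2 + √19)² ≈ 40.436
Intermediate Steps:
g(n) = 7
T = 12 (T = -4*(-3) = 12)
x(d, q) = 3 + d (x(d, q) = d + 3 = 3 + d)
z(X) = √(12 + X) (z(X) = √(X + 12) = √(12 + X))
(x(l(3, 1), 1) + z(g(-4)))² = ((3 - 1) + √(12 + 7))² = (2 + √19)²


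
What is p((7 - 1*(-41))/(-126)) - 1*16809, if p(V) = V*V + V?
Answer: -7412873/441 ≈ -16809.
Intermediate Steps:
p(V) = V + V² (p(V) = V² + V = V + V²)
p((7 - 1*(-41))/(-126)) - 1*16809 = ((7 - 1*(-41))/(-126))*(1 + (7 - 1*(-41))/(-126)) - 1*16809 = ((7 + 41)*(-1/126))*(1 + (7 + 41)*(-1/126)) - 16809 = (48*(-1/126))*(1 + 48*(-1/126)) - 16809 = -8*(1 - 8/21)/21 - 16809 = -8/21*13/21 - 16809 = -104/441 - 16809 = -7412873/441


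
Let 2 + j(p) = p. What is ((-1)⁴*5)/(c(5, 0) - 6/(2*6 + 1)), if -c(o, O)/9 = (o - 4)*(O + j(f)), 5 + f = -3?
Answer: 65/1164 ≈ 0.055842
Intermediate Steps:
f = -8 (f = -5 - 3 = -8)
j(p) = -2 + p
c(o, O) = -9*(-10 + O)*(-4 + o) (c(o, O) = -9*(o - 4)*(O + (-2 - 8)) = -9*(-4 + o)*(O - 10) = -9*(-4 + o)*(-10 + O) = -9*(-10 + O)*(-4 + o))
((-1)⁴*5)/(c(5, 0) - 6/(2*6 + 1)) = ((-1)⁴*5)/((-360 + 36*0 + 90*5 - 9*0*5) - 6/(2*6 + 1)) = (1*5)/((-360 + 0 + 450 + 0) - 6/(12 + 1)) = 5/(90 - 6/13) = 5/(1164/13) = 5*(13/1164) = 65/1164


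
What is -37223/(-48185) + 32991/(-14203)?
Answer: -151570438/97767365 ≈ -1.5503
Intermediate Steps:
-37223/(-48185) + 32991/(-14203) = -37223*(-1/48185) + 32991*(-1/14203) = 37223/48185 - 4713/2029 = -151570438/97767365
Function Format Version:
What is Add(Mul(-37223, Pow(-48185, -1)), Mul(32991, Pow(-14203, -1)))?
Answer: Rational(-151570438, 97767365) ≈ -1.5503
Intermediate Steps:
Add(Mul(-37223, Pow(-48185, -1)), Mul(32991, Pow(-14203, -1))) = Add(Mul(-37223, Rational(-1, 48185)), Mul(32991, Rational(-1, 14203))) = Add(Rational(37223, 48185), Rational(-4713, 2029)) = Rational(-151570438, 97767365)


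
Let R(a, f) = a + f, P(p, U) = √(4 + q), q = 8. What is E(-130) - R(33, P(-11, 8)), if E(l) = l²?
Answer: 16867 - 2*√3 ≈ 16864.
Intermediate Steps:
P(p, U) = 2*√3 (P(p, U) = √(4 + 8) = √12 = 2*√3)
E(-130) - R(33, P(-11, 8)) = (-130)² - (33 + 2*√3) = 16900 + (-33 - 2*√3) = 16867 - 2*√3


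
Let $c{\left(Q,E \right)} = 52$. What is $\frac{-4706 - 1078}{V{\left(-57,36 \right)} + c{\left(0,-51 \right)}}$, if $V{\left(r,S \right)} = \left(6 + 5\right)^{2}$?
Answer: $- \frac{5784}{173} \approx -33.434$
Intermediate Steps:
$V{\left(r,S \right)} = 121$ ($V{\left(r,S \right)} = 11^{2} = 121$)
$\frac{-4706 - 1078}{V{\left(-57,36 \right)} + c{\left(0,-51 \right)}} = \frac{-4706 - 1078}{121 + 52} = - \frac{5784}{173}$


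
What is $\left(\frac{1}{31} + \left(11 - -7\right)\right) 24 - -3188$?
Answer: $\frac{112244}{31} \approx 3620.8$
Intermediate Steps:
$\left(\frac{1}{31} + \left(11 - -7\right)\right) 24 - -3188 = \left(\frac{1}{31} + \left(11 + 7\right)\right) 24 + 3188 = \left(\frac{1}{31} + 18\right) 24 + 3188 = \frac{559}{31} \cdot 24 + 3188 = \frac{13416}{31} + 3188 = \frac{112244}{31}$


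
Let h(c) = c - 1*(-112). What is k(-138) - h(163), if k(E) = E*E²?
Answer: -2628347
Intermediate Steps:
h(c) = 112 + c (h(c) = c + 112 = 112 + c)
k(E) = E³
k(-138) - h(163) = (-138)³ - (112 + 163) = -2628072 - 1*275 = -2628072 - 275 = -2628347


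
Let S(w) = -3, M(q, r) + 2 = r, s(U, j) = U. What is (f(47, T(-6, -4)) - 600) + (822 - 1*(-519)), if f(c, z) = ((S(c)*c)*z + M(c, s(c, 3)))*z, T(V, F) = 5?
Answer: -2559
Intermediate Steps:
M(q, r) = -2 + r
f(c, z) = z*(-2 + c - 3*c*z) (f(c, z) = ((-3*c)*z + (-2 + c))*z = (-3*c*z + (-2 + c))*z = (-2 + c - 3*c*z)*z = z*(-2 + c - 3*c*z))
(f(47, T(-6, -4)) - 600) + (822 - 1*(-519)) = (5*(-2 + 47 - 3*47*5) - 600) + (822 - 1*(-519)) = (5*(-2 + 47 - 705) - 600) + (822 + 519) = (5*(-660) - 600) + 1341 = (-3300 - 600) + 1341 = -3900 + 1341 = -2559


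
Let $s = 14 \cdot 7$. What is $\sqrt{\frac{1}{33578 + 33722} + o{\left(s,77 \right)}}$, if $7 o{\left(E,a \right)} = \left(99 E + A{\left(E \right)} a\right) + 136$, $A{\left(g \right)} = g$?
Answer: $\frac{\sqrt{5511602448177}}{47110} \approx 49.834$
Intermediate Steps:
$s = 98$
$o{\left(E,a \right)} = \frac{136}{7} + \frac{99 E}{7} + \frac{E a}{7}$ ($o{\left(E,a \right)} = \frac{\left(99 E + E a\right) + 136}{7} = \frac{136 + 99 E + E a}{7} = \frac{136}{7} + \frac{99 E}{7} + \frac{E a}{7}$)
$\sqrt{\frac{1}{33578 + 33722} + o{\left(s,77 \right)}} = \sqrt{\frac{1}{33578 + 33722} + \left(\frac{136}{7} + \frac{99}{7} \cdot 98 + \frac{1}{7} \cdot 98 \cdot 77\right)} = \sqrt{\frac{1}{67300} + \left(\frac{136}{7} + 1386 + 1078\right)} = \sqrt{\frac{1}{67300} + \frac{17384}{7}} = \sqrt{\frac{1169943207}{471100}} = \frac{\sqrt{5511602448177}}{47110}$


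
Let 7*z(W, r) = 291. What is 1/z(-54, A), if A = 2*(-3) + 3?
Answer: 7/291 ≈ 0.024055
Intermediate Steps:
A = -3 (A = -6 + 3 = -3)
z(W, r) = 291/7 (z(W, r) = (⅐)*291 = 291/7)
1/z(-54, A) = 1/(291/7) = 7/291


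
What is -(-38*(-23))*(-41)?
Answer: 35834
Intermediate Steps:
-(-38*(-23))*(-41) = -874*(-41) = -1*(-35834) = 35834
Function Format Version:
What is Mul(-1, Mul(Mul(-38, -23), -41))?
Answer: 35834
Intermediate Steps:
Mul(-1, Mul(Mul(-38, -23), -41)) = Mul(-1, Mul(874, -41)) = Mul(-1, -35834) = 35834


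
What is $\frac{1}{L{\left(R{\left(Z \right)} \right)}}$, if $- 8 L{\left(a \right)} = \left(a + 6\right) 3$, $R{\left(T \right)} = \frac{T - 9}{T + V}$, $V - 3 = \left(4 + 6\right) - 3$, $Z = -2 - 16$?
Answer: $- \frac{64}{225} \approx -0.28444$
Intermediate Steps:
$Z = -18$ ($Z = -2 - 16 = -18$)
$V = 10$ ($V = 3 + \left(\left(4 + 6\right) - 3\right) = 3 + \left(10 - 3\right) = 3 + 7 = 10$)
$R{\left(T \right)} = \frac{-9 + T}{10 + T}$ ($R{\left(T \right)} = \frac{T - 9}{T + 10} = \frac{-9 + T}{10 + T}$)
$L{\left(a \right)} = - \frac{9}{4} - \frac{3 a}{8}$ ($L{\left(a \right)} = - \frac{\left(a + 6\right) 3}{8} = - \frac{\left(6 + a\right) 3}{8} = - \frac{18 + 3 a}{8} = - \frac{9}{4} - \frac{3 a}{8}$)
$\frac{1}{L{\left(R{\left(Z \right)} \right)}} = \frac{1}{- \frac{9}{4} - \frac{3 \frac{-9 - 18}{10 - 18}}{8}} = \frac{1}{- \frac{9}{4} - \frac{3 \frac{1}{-8} \left(-27\right)}{8}} = \frac{1}{- \frac{9}{4} - \frac{3 \left(\left(- \frac{1}{8}\right) \left(-27\right)\right)}{8}} = \frac{1}{- \frac{9}{4} - \frac{81}{64}} = \frac{1}{- \frac{225}{64}} = - \frac{64}{225}$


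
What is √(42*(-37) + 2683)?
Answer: √1129 ≈ 33.601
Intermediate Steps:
√(42*(-37) + 2683) = √(-1554 + 2683) = √1129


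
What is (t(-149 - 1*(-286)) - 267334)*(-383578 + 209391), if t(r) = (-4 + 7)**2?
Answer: 46564539775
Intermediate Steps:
t(r) = 9 (t(r) = 3**2 = 9)
(t(-149 - 1*(-286)) - 267334)*(-383578 + 209391) = (9 - 267334)*(-383578 + 209391) = -267325*(-174187) = 46564539775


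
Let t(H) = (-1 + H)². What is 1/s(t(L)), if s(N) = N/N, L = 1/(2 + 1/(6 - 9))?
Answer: 1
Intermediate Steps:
L = ⅗ (L = 1/(2 + 1/(-3)) = 1/(2 - ⅓) = 1/(5/3) = ⅗ ≈ 0.60000)
s(N) = 1
1/s(t(L)) = 1/1 = 1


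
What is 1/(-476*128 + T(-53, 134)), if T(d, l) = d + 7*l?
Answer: -1/60043 ≈ -1.6655e-5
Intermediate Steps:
1/(-476*128 + T(-53, 134)) = 1/(-476*128 + (-53 + 7*134)) = 1/(-60928 + (-53 + 938)) = 1/(-60928 + 885) = 1/(-60043) = -1/60043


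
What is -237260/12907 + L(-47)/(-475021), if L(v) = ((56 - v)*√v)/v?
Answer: -237260/12907 + 103*I*√47/22325987 ≈ -18.382 + 3.1628e-5*I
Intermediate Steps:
L(v) = (56 - v)/√v (L(v) = (√v*(56 - v))/v = (56 - v)/√v)
-237260/12907 + L(-47)/(-475021) = -237260/12907 + ((56 - 1*(-47))/√(-47))/(-475021) = -237260*1/12907 + ((-I*√47/47)*(56 + 47))*(-1/475021) = -237260/12907 + (-I*√47/47*103)*(-1/475021) = -237260/12907 - 103*I*√47/47*(-1/475021) = -237260/12907 + 103*I*√47/22325987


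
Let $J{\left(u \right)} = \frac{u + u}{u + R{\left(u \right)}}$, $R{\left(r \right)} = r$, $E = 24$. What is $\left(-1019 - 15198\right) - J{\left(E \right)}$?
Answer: $-16218$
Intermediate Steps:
$J{\left(u \right)} = 1$ ($J{\left(u \right)} = \frac{u + u}{u + u} = \frac{2 u}{2 u} = 2 u \frac{1}{2 u} = 1$)
$\left(-1019 - 15198\right) - J{\left(E \right)} = \left(-1019 - 15198\right) - 1 = -16217 - 1 = -16218$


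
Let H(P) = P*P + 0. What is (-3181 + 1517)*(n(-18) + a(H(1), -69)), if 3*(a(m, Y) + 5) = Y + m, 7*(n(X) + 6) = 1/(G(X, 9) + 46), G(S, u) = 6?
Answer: 1176352/21 ≈ 56017.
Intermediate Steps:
H(P) = P² (H(P) = P² + 0 = P²)
n(X) = -2183/364 (n(X) = -6 + 1/(7*(6 + 46)) = -6 + (⅐)/52 = -6 + (⅐)*(1/52) = -6 + 1/364 = -2183/364)
a(m, Y) = -5 + Y/3 + m/3 (a(m, Y) = -5 + (Y + m)/3 = -5 + (Y/3 + m/3) = -5 + Y/3 + m/3)
(-3181 + 1517)*(n(-18) + a(H(1), -69)) = (-3181 + 1517)*(-2183/364 + (-5 + (⅓)*(-69) + (⅓)*1²)) = -1664*(-2183/364 + (-5 - 23 + (⅓)*1)) = -1664*(-2183/364 + (-5 - 23 + ⅓)) = -1664*(-2183/364 - 83/3) = -1664*(-36761/1092) = 1176352/21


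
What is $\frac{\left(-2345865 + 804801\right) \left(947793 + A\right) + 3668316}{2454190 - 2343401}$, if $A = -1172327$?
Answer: $\frac{346024932492}{110789} \approx 3.1233 \cdot 10^{6}$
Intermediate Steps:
$\frac{\left(-2345865 + 804801\right) \left(947793 + A\right) + 3668316}{2454190 - 2343401} = \frac{\left(-2345865 + 804801\right) \left(947793 - 1172327\right) + 3668316}{2454190 - 2343401} = \frac{\left(-1541064\right) \left(-224534\right) + 3668316}{110789} = \left(346021264176 + 3668316\right) \frac{1}{110789} = 346024932492 \cdot \frac{1}{110789} = \frac{346024932492}{110789}$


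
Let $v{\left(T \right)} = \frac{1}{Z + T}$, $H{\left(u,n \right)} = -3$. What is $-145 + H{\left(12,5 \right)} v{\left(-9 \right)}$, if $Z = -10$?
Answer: $- \frac{2752}{19} \approx -144.84$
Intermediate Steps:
$v{\left(T \right)} = \frac{1}{-10 + T}$
$-145 + H{\left(12,5 \right)} v{\left(-9 \right)} = -145 - \frac{3}{-10 - 9} = -145 - \frac{3}{-19} = -145 - - \frac{3}{19} = -145 + \frac{3}{19} = - \frac{2752}{19}$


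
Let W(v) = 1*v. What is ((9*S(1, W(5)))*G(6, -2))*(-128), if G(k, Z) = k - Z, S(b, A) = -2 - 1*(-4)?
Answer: -18432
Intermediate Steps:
W(v) = v
S(b, A) = 2 (S(b, A) = -2 + 4 = 2)
((9*S(1, W(5)))*G(6, -2))*(-128) = ((9*2)*(6 - 1*(-2)))*(-128) = (18*(6 + 2))*(-128) = (18*8)*(-128) = 144*(-128) = -18432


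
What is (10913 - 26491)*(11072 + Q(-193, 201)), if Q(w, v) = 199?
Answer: -175579638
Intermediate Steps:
(10913 - 26491)*(11072 + Q(-193, 201)) = (10913 - 26491)*(11072 + 199) = -15578*11271 = -175579638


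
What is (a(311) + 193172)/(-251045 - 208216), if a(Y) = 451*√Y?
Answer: -193172/459261 - 41*√311/41751 ≈ -0.43793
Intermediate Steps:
(a(311) + 193172)/(-251045 - 208216) = (451*√311 + 193172)/(-251045 - 208216) = (193172 + 451*√311)/(-459261) = (193172 + 451*√311)*(-1/459261) = -193172/459261 - 41*√311/41751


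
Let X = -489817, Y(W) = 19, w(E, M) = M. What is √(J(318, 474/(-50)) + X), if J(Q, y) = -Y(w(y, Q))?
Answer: 2*I*√122459 ≈ 699.88*I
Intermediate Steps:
J(Q, y) = -19 (J(Q, y) = -1*19 = -19)
√(J(318, 474/(-50)) + X) = √(-19 - 489817) = √(-489836) = 2*I*√122459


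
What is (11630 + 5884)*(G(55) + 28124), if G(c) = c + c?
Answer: 494490276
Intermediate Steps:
G(c) = 2*c
(11630 + 5884)*(G(55) + 28124) = (11630 + 5884)*(2*55 + 28124) = 17514*(110 + 28124) = 17514*28234 = 494490276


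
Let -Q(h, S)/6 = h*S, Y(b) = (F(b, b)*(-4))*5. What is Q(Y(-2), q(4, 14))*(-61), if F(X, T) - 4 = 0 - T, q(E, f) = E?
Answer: -175680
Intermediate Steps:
F(X, T) = 4 - T (F(X, T) = 4 + (0 - T) = 4 - T)
Y(b) = -80 + 20*b (Y(b) = ((4 - b)*(-4))*5 = (-16 + 4*b)*5 = -80 + 20*b)
Q(h, S) = -6*S*h (Q(h, S) = -6*h*S = -6*S*h)
Q(Y(-2), q(4, 14))*(-61) = -6*4*(-80 + 20*(-2))*(-61) = -6*4*(-80 - 40)*(-61) = -6*4*(-120)*(-61) = 2880*(-61) = -175680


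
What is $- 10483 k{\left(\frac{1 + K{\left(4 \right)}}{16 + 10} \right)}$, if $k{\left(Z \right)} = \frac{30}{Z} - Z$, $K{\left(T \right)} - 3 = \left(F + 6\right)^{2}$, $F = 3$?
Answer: $- \frac{27371113}{442} \approx -61926.0$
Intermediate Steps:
$K{\left(T \right)} = 84$ ($K{\left(T \right)} = 3 + \left(3 + 6\right)^{2} = 3 + 9^{2} = 3 + 81 = 84$)
$k{\left(Z \right)} = - Z + \frac{30}{Z}$
$- 10483 k{\left(\frac{1 + K{\left(4 \right)}}{16 + 10} \right)} = - 10483 \left(- \frac{1 + 84}{16 + 10} + \frac{30}{\left(1 + 84\right) \frac{1}{16 + 10}}\right) = - 10483 \left(- \frac{85}{26} + \frac{30}{85 \cdot \frac{1}{26}}\right) = - 10483 \left(\left(-1\right) \frac{85}{26} + \frac{30}{\frac{85}{26}}\right) = - 10483 \left(- \frac{85}{26} + 30 \cdot \frac{26}{85}\right) = - 10483 \left(- \frac{85}{26} + \frac{156}{17}\right) = \left(-10483\right) \frac{2611}{442} = - \frac{27371113}{442}$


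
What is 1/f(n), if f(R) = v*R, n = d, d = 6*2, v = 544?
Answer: 1/6528 ≈ 0.00015319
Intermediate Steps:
d = 12
n = 12
f(R) = 544*R
1/f(n) = 1/(544*12) = 1/6528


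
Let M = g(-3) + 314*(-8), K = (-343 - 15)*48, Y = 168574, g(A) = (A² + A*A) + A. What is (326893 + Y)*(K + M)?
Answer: -9751286027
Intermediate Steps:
g(A) = A + 2*A² (g(A) = (A² + A²) + A = 2*A² + A = A + 2*A²)
K = -17184 (K = -358*48 = -17184)
M = -2497 (M = -3*(1 + 2*(-3)) + 314*(-8) = -3*(1 - 6) - 2512 = -3*(-5) - 2512 = 15 - 2512 = -2497)
(326893 + Y)*(K + M) = (326893 + 168574)*(-17184 - 2497) = 495467*(-19681) = -9751286027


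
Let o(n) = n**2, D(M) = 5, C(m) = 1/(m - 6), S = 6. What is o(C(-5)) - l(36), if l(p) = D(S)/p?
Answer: -569/4356 ≈ -0.13062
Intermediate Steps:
C(m) = 1/(-6 + m)
l(p) = 5/p
o(C(-5)) - l(36) = (1/(-6 - 5))**2 - 5/36 = (1/(-11))**2 - 5/36 = (-1/11)**2 - 1*5/36 = 1/121 - 5/36 = -569/4356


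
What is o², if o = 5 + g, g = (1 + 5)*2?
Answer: 289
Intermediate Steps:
g = 12 (g = 6*2 = 12)
o = 17 (o = 5 + 12 = 17)
o² = 17² = 289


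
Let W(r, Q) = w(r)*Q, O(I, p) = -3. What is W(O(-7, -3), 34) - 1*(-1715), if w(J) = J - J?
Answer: 1715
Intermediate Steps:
w(J) = 0
W(r, Q) = 0 (W(r, Q) = 0*Q = 0)
W(O(-7, -3), 34) - 1*(-1715) = 0 - 1*(-1715) = 0 + 1715 = 1715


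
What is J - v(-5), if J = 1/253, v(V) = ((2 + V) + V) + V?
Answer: 3290/253 ≈ 13.004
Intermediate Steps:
v(V) = 2 + 3*V (v(V) = (2 + 2*V) + V = 2 + 3*V)
J = 1/253 ≈ 0.0039526
J - v(-5) = 1/253 - (2 + 3*(-5)) = 1/253 - (2 - 15) = 1/253 - 1*(-13) = 1/253 + 13 = 3290/253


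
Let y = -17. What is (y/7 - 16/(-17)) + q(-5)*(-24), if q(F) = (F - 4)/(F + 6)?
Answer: 25527/119 ≈ 214.51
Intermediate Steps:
q(F) = (-4 + F)/(6 + F)
(y/7 - 16/(-17)) + q(-5)*(-24) = (-17/7 - 16/(-17)) + ((-4 - 5)/(6 - 5))*(-24) = (-17*⅐ - 16*(-1/17)) + (-9/1)*(-24) = (-17/7 + 16/17) + (1*(-9))*(-24) = -177/119 - 9*(-24) = -177/119 + 216 = 25527/119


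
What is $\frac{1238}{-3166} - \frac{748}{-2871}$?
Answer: $- \frac{53915}{413163} \approx -0.13049$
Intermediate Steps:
$\frac{1238}{-3166} - \frac{748}{-2871} = 1238 \left(- \frac{1}{3166}\right) - - \frac{68}{261} = - \frac{619}{1583} + \frac{68}{261} = - \frac{53915}{413163}$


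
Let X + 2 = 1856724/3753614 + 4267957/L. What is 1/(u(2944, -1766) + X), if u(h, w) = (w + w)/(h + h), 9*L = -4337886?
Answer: -1997350620053824/21891221882580217 ≈ -0.091240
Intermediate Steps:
L = -1445962/3 (L = (⅑)*(-4337886) = -1445962/3 ≈ -4.8199e+5)
u(h, w) = w/h (u(h, w) = (2*w)/((2*h)) = (2*w)*(1/(2*h)) = w/h)
X = -28115601752321/2713791603334 (X = -2 + (1856724/3753614 + 4267957/(-1445962/3)) = -2 + (1856724*(1/3753614) + 4267957*(-3/1445962)) = -2 + (928362/1876807 - 12803871/1445962) = -2 - 22688018545653/2713791603334 = -28115601752321/2713791603334 ≈ -10.360)
1/(u(2944, -1766) + X) = 1/(-1766/2944 - 28115601752321/2713791603334) = 1/(-1766*1/2944 - 28115601752321/2713791603334) = 1/(-883/1472 - 28115601752321/2713791603334) = 1/(-21891221882580217/1997350620053824) = -1997350620053824/21891221882580217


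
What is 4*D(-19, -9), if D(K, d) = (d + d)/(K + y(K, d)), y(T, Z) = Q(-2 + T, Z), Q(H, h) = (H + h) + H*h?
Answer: -18/35 ≈ -0.51429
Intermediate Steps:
Q(H, h) = H + h + H*h
y(T, Z) = -2 + T + Z + Z*(-2 + T) (y(T, Z) = (-2 + T) + Z + (-2 + T)*Z = (-2 + T) + Z + Z*(-2 + T) = -2 + T + Z + Z*(-2 + T))
D(K, d) = 2*d/(-2 - d + 2*K + K*d) (D(K, d) = (d + d)/(K + (-2 + K - d + K*d)) = (2*d)/(-2 - d + 2*K + K*d) = 2*d/(-2 - d + 2*K + K*d))
4*D(-19, -9) = 4*(2*(-9)/(-2 - 1*(-9) + 2*(-19) - 19*(-9))) = 4*(2*(-9)/(-2 + 9 - 38 + 171)) = 4*(2*(-9)/140) = 4*(2*(-9)*(1/140)) = 4*(-9/70) = -18/35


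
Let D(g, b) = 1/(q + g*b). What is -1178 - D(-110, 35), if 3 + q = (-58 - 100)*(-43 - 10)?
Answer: -5325739/4521 ≈ -1178.0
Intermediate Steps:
q = 8371 (q = -3 + (-58 - 100)*(-43 - 10) = -3 - 158*(-53) = -3 + 8374 = 8371)
D(g, b) = 1/(8371 + b*g) (D(g, b) = 1/(8371 + g*b) = 1/(8371 + b*g))
-1178 - D(-110, 35) = -1178 - 1/(8371 + 35*(-110)) = -1178 - 1/(8371 - 3850) = -1178 - 1/4521 = -5325739/4521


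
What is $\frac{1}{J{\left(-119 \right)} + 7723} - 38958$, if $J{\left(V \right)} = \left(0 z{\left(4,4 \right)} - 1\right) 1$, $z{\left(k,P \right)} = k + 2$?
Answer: $- \frac{300833675}{7722} \approx -38958.0$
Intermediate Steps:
$z{\left(k,P \right)} = 2 + k$
$J{\left(V \right)} = -1$ ($J{\left(V \right)} = \left(0 \left(2 + 4\right) - 1\right) 1 = \left(0 \cdot 6 - 1\right) 1 = \left(0 - 1\right) 1 = \left(-1\right) 1 = -1$)
$\frac{1}{J{\left(-119 \right)} + 7723} - 38958 = \frac{1}{-1 + 7723} - 38958 = \frac{1}{7722} - 38958 = - \frac{300833675}{7722}$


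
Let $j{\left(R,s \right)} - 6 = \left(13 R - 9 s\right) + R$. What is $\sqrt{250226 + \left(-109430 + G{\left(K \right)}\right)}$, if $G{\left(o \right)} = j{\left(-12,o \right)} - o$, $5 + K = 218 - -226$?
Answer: $2 \sqrt{34061} \approx 369.11$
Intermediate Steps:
$K = 439$ ($K = -5 + \left(218 - -226\right) = -5 + \left(218 + 226\right) = -5 + 444 = 439$)
$j{\left(R,s \right)} = 6 - 9 s + 14 R$ ($j{\left(R,s \right)} = 6 + \left(\left(13 R - 9 s\right) + R\right) = 6 + \left(\left(- 9 s + 13 R\right) + R\right) = 6 + \left(- 9 s + 14 R\right) = 6 - 9 s + 14 R$)
$G{\left(o \right)} = -162 - 10 o$ ($G{\left(o \right)} = \left(6 - 9 o + 14 \left(-12\right)\right) - o = \left(6 - 9 o - 168\right) - o = \left(-162 - 9 o\right) - o = -162 - 10 o$)
$\sqrt{250226 + \left(-109430 + G{\left(K \right)}\right)} = \sqrt{250226 - 113982} = \sqrt{136244} = 2 \sqrt{34061}$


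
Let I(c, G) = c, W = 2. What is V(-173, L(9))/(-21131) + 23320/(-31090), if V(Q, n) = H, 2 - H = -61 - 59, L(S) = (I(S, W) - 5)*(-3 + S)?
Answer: -49656790/65696279 ≈ -0.75585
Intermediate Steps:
L(S) = (-5 + S)*(-3 + S) (L(S) = (S - 5)*(-3 + S) = (-5 + S)*(-3 + S))
H = 122 (H = 2 - (-61 - 59) = 2 - 1*(-120) = 2 + 120 = 122)
V(Q, n) = 122
V(-173, L(9))/(-21131) + 23320/(-31090) = 122/(-21131) + 23320/(-31090) = 122*(-1/21131) + 23320*(-1/31090) = -122/21131 - 2332/3109 = -49656790/65696279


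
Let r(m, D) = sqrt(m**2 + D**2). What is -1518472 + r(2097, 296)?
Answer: -1518472 + 5*sqrt(179401) ≈ -1.5164e+6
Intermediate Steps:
r(m, D) = sqrt(D**2 + m**2)
-1518472 + r(2097, 296) = -1518472 + sqrt(296**2 + 2097**2) = -1518472 + sqrt(87616 + 4397409) = -1518472 + sqrt(4485025) = -1518472 + 5*sqrt(179401)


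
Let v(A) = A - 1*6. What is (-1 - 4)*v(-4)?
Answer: 50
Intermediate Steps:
v(A) = -6 + A (v(A) = A - 6 = -6 + A)
(-1 - 4)*v(-4) = (-1 - 4)*(-6 - 4) = -5*(-10) = 50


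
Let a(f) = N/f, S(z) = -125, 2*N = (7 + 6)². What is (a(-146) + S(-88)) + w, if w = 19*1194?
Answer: 6587643/292 ≈ 22560.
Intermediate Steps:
N = 169/2 (N = (7 + 6)²/2 = (½)*13² = (½)*169 = 169/2 ≈ 84.500)
w = 22686
a(f) = 169/(2*f)
(a(-146) + S(-88)) + w = ((169/2)/(-146) - 125) + 22686 = ((169/2)*(-1/146) - 125) + 22686 = (-169/292 - 125) + 22686 = -36669/292 + 22686 = 6587643/292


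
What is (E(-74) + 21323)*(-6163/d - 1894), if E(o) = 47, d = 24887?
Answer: -1007427553170/24887 ≈ -4.0480e+7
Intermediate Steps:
(E(-74) + 21323)*(-6163/d - 1894) = (47 + 21323)*(-6163/24887 - 1894) = 21370*(-6163*1/24887 - 1894) = 21370*(-6163/24887 - 1894) = 21370*(-47142141/24887) = -1007427553170/24887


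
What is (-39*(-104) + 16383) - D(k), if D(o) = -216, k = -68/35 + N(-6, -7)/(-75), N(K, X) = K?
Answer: 20655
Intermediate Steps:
k = -326/175 (k = -68/35 - 6/(-75) = -68*1/35 - 6*(-1/75) = -68/35 + 2/25 = -326/175 ≈ -1.8629)
(-39*(-104) + 16383) - D(k) = (-39*(-104) + 16383) - 1*(-216) = (4056 + 16383) + 216 = 20439 + 216 = 20655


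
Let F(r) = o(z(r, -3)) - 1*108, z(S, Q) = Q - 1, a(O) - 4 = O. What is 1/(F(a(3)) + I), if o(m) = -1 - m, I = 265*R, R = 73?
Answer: 1/19240 ≈ 5.1975e-5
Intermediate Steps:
a(O) = 4 + O
I = 19345 (I = 265*73 = 19345)
z(S, Q) = -1 + Q
F(r) = -105 (F(r) = (-1 - (-1 - 3)) - 1*108 = (-1 - 1*(-4)) - 108 = (-1 + 4) - 108 = 3 - 108 = -105)
1/(F(a(3)) + I) = 1/(-105 + 19345) = 1/19240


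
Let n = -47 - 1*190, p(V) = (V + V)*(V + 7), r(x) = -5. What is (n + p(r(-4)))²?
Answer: 66049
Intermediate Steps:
p(V) = 2*V*(7 + V) (p(V) = (2*V)*(7 + V) = 2*V*(7 + V))
n = -237 (n = -47 - 190 = -237)
(n + p(r(-4)))² = (-237 + 2*(-5)*(7 - 5))² = (-237 + 2*(-5)*2)² = (-237 - 20)² = (-257)² = 66049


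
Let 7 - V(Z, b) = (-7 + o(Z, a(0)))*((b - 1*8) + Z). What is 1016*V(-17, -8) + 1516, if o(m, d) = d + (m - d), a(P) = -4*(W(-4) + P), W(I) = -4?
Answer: -796044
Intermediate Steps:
a(P) = 16 - 4*P (a(P) = -4*(-4 + P) = 16 - 4*P)
o(m, d) = m
V(Z, b) = 7 - (-7 + Z)*(-8 + Z + b) (V(Z, b) = 7 - (-7 + Z)*((b - 1*8) + Z) = 7 - (-7 + Z)*((b - 8) + Z) = 7 - (-7 + Z)*((-8 + b) + Z) = 7 - (-7 + Z)*(-8 + Z + b))
1016*V(-17, -8) + 1516 = 1016*(-49 - 1*(-17)² + 7*(-8) + 15*(-17) - 1*(-17)*(-8)) + 1516 = 1016*(-49 - 1*289 - 56 - 255 - 136) + 1516 = 1016*(-49 - 289 - 56 - 255 - 136) + 1516 = 1016*(-785) + 1516 = -797560 + 1516 = -796044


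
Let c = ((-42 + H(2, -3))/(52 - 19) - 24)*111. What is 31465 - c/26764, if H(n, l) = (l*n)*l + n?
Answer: 421065999/13382 ≈ 31465.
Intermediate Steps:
H(n, l) = n + n*l**2 (H(n, l) = n*l**2 + n = n + n*l**2)
c = -2738 (c = ((-42 + 2*(1 + (-3)**2))/(52 - 19) - 24)*111 = ((-42 + 2*(1 + 9))/33 - 24)*111 = ((-42 + 2*10)*(1/33) - 24)*111 = ((-42 + 20)*(1/33) - 24)*111 = (-22*1/33 - 24)*111 = (-2/3 - 24)*111 = -74/3*111 = -2738)
31465 - c/26764 = 31465 - (-2738)/26764 = 31465 - 1*(-1369/13382) = 31465 + 1369/13382 = 421065999/13382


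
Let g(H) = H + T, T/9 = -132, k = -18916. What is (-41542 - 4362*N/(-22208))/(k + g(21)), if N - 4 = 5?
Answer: 65894677/31857376 ≈ 2.0684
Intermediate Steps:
T = -1188 (T = 9*(-132) = -1188)
N = 9 (N = 4 + 5 = 9)
g(H) = -1188 + H (g(H) = H - 1188 = -1188 + H)
(-41542 - 4362*N/(-22208))/(k + g(21)) = (-41542 - 4362*9/(-22208))/(-18916 + (-1188 + 21)) = (-41542 - 39258*(-1/22208))/(-18916 - 1167) = (-41542 + 19629/11104)/(-20083) = -461262739/11104*(-1/20083) = 65894677/31857376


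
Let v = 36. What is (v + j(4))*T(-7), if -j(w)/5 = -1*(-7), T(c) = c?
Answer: -7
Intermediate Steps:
j(w) = -35 (j(w) = -(-5)*(-7) = -5*7 = -35)
(v + j(4))*T(-7) = (36 - 35)*(-7) = 1*(-7) = -7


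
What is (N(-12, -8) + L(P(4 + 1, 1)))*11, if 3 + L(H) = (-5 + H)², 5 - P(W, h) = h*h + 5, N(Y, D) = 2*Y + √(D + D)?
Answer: 99 + 44*I ≈ 99.0 + 44.0*I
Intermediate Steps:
N(Y, D) = 2*Y + √2*√D (N(Y, D) = 2*Y + √(2*D) = 2*Y + √2*√D)
P(W, h) = -h² (P(W, h) = 5 - (h*h + 5) = 5 - (h² + 5) = 5 - (5 + h²) = 5 + (-5 - h²) = -h²)
L(H) = -3 + (-5 + H)²
(N(-12, -8) + L(P(4 + 1, 1)))*11 = ((2*(-12) + √2*√(-8)) + (-3 + (-5 - 1*1²)²))*11 = ((-24 + √2*(2*I*√2)) + (-3 + (-5 - 1*1)²))*11 = ((-24 + 4*I) + (-3 + (-5 - 1)²))*11 = ((-24 + 4*I) + (-3 + (-6)²))*11 = ((-24 + 4*I) + (-3 + 36))*11 = ((-24 + 4*I) + 33)*11 = (9 + 4*I)*11 = 99 + 44*I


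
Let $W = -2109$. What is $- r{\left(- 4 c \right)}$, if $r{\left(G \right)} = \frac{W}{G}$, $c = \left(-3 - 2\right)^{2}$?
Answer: $- \frac{2109}{100} \approx -21.09$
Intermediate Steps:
$c = 25$ ($c = \left(-5\right)^{2} = 25$)
$r{\left(G \right)} = - \frac{2109}{G}$
$- r{\left(- 4 c \right)} = - \frac{-2109}{\left(-4\right) 25} = - \frac{-2109}{-100} = - \frac{\left(-2109\right) \left(-1\right)}{100} = \left(-1\right) \frac{2109}{100} = - \frac{2109}{100}$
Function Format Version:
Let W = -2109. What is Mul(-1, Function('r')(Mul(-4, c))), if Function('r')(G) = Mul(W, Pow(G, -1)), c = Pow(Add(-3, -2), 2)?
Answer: Rational(-2109, 100) ≈ -21.090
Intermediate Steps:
c = 25 (c = Pow(-5, 2) = 25)
Function('r')(G) = Mul(-2109, Pow(G, -1))
Mul(-1, Function('r')(Mul(-4, c))) = Mul(-1, Mul(-2109, Pow(Mul(-4, 25), -1))) = Mul(-1, Mul(-2109, Pow(-100, -1))) = Mul(-1, Mul(-2109, Rational(-1, 100))) = Mul(-1, Rational(2109, 100)) = Rational(-2109, 100)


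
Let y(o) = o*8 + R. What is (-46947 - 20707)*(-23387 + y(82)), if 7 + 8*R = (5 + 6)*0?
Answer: 6151609085/4 ≈ 1.5379e+9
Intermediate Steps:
R = -7/8 (R = -7/8 + ((5 + 6)*0)/8 = -7/8 + (11*0)/8 = -7/8 + (⅛)*0 = -7/8 + 0 = -7/8 ≈ -0.87500)
y(o) = -7/8 + 8*o (y(o) = o*8 - 7/8 = 8*o - 7/8 = -7/8 + 8*o)
(-46947 - 20707)*(-23387 + y(82)) = (-46947 - 20707)*(-23387 + (-7/8 + 8*82)) = -67654*(-23387 + (-7/8 + 656)) = -67654*(-23387 + 5241/8) = -67654*(-181855/8) = 6151609085/4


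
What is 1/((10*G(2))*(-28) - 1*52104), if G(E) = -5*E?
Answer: -1/49304 ≈ -2.0282e-5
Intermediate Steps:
1/((10*G(2))*(-28) - 1*52104) = 1/((10*(-5*2))*(-28) - 1*52104) = 1/((10*(-10))*(-28) - 52104) = 1/(-100*(-28) - 52104) = 1/(2800 - 52104) = 1/(-49304) = -1/49304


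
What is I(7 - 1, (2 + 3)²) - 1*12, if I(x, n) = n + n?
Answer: 38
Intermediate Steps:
I(x, n) = 2*n
I(7 - 1, (2 + 3)²) - 1*12 = 2*(2 + 3)² - 1*12 = 2*5² - 12 = 2*25 - 12 = 50 - 12 = 38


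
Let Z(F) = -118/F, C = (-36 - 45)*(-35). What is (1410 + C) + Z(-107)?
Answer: 454333/107 ≈ 4246.1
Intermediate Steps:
C = 2835 (C = -81*(-35) = 2835)
(1410 + C) + Z(-107) = (1410 + 2835) - 118/(-107) = 4245 - 118*(-1/107) = 4245 + 118/107 = 454333/107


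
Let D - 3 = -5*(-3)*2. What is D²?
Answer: 1089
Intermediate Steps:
D = 33 (D = 3 - 5*(-3)*2 = 3 + 15*2 = 3 + 30 = 33)
D² = 33² = 1089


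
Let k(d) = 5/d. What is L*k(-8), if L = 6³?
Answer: -135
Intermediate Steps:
L = 216
L*k(-8) = 216*(5/(-8)) = 216*(5*(-⅛)) = 216*(-5/8) = -135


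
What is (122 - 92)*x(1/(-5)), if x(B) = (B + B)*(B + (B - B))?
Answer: 12/5 ≈ 2.4000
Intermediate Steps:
x(B) = 2*B² (x(B) = (2*B)*(B + 0) = (2*B)*B = 2*B²)
(122 - 92)*x(1/(-5)) = (122 - 92)*(2*(1/(-5))²) = 30*(2*(-⅕)²) = 30*(2*(1/25)) = 30*(2/25) = 12/5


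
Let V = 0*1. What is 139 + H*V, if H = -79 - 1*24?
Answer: 139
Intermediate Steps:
V = 0
H = -103 (H = -79 - 24 = -103)
139 + H*V = 139 - 103*0 = 139 + 0 = 139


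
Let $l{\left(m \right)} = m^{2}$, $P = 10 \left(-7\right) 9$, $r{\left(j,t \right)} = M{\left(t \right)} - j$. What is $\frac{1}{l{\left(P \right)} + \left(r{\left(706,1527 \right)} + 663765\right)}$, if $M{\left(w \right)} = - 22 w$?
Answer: $\frac{1}{1026365} \approx 9.7431 \cdot 10^{-7}$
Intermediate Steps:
$r{\left(j,t \right)} = - j - 22 t$ ($r{\left(j,t \right)} = - 22 t - j = - j - 22 t$)
$P = -630$ ($P = \left(-70\right) 9 = -630$)
$\frac{1}{l{\left(P \right)} + \left(r{\left(706,1527 \right)} + 663765\right)} = \frac{1}{\left(-630\right)^{2} + \left(\left(\left(-1\right) 706 - 33594\right) + 663765\right)} = \frac{1}{396900 + \left(\left(-706 - 33594\right) + 663765\right)} = \frac{1}{396900 + \left(-34300 + 663765\right)} = \frac{1}{396900 + 629465} = \frac{1}{1026365}$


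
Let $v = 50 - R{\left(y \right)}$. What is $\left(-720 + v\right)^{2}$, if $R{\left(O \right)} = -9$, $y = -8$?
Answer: $436921$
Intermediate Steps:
$v = 59$ ($v = 50 - -9 = 50 + 9 = 59$)
$\left(-720 + v\right)^{2} = \left(-720 + 59\right)^{2} = \left(-661\right)^{2} = 436921$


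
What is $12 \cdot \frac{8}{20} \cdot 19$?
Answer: $\frac{456}{5} \approx 91.2$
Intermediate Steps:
$12 \cdot \frac{8}{20} \cdot 19 = 12 \cdot 8 \cdot \frac{1}{20} \cdot 19 = 12 \cdot \frac{2}{5} \cdot 19 = \frac{24}{5} \cdot 19 = \frac{456}{5}$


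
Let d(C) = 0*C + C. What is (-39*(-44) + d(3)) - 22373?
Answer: -20654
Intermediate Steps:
d(C) = C (d(C) = 0 + C = C)
(-39*(-44) + d(3)) - 22373 = (-39*(-44) + 3) - 22373 = (1716 + 3) - 22373 = 1719 - 22373 = -20654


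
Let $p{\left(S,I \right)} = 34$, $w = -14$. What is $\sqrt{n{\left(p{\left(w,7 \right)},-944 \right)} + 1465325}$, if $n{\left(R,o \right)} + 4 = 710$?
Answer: $7 \sqrt{29919} \approx 1210.8$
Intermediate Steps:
$n{\left(R,o \right)} = 706$ ($n{\left(R,o \right)} = -4 + 710 = 706$)
$\sqrt{n{\left(p{\left(w,7 \right)},-944 \right)} + 1465325} = \sqrt{706 + 1465325} = \sqrt{1466031} = 7 \sqrt{29919}$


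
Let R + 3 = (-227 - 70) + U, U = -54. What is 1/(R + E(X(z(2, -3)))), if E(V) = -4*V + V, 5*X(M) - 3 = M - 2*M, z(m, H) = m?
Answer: -5/1773 ≈ -0.0028201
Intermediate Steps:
X(M) = ⅗ - M/5 (X(M) = ⅗ + (M - 2*M)/5 = ⅗ + (-M)/5 = ⅗ - M/5)
E(V) = -3*V
R = -354 (R = -3 + ((-227 - 70) - 54) = -3 + (-297 - 54) = -3 - 351 = -354)
1/(R + E(X(z(2, -3)))) = 1/(-354 - 3*(⅗ - ⅕*2)) = 1/(-354 - 3*(⅗ - ⅖)) = 1/(-354 - 3*⅕) = 1/(-354 - ⅗) = 1/(-1773/5) = -5/1773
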